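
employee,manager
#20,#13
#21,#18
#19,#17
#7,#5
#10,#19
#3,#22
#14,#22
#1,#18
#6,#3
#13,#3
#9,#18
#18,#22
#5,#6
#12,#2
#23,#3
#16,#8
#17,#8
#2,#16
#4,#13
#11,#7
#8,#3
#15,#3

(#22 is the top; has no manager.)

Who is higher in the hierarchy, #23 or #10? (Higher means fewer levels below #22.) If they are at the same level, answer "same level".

#23

#23 is 2 levels below #22; #10 is 5. #23 is higher.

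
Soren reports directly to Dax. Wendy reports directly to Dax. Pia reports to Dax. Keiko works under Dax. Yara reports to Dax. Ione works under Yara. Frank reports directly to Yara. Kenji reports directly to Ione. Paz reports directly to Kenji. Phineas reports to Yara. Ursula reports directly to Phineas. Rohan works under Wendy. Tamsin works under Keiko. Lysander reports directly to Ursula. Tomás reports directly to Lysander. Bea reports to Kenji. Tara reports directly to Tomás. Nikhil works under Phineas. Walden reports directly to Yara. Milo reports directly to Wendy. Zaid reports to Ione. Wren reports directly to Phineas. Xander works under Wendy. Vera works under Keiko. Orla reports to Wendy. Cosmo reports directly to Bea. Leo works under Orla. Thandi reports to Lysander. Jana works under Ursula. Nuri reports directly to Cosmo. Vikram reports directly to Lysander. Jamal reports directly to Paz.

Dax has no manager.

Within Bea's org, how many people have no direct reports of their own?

The only person in Bea's organization with no one reporting to them is Nuri. That is 1.

1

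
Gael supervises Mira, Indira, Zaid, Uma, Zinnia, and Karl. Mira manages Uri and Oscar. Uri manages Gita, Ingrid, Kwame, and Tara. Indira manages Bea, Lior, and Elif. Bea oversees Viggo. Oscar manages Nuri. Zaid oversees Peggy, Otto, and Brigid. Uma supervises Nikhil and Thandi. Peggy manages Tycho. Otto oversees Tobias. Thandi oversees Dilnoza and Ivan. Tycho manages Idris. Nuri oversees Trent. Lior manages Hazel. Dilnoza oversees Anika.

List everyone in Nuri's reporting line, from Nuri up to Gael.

Nuri reports to Oscar. Oscar reports to Mira. Mira reports to Gael. Gael is at the top.

Nuri -> Oscar -> Mira -> Gael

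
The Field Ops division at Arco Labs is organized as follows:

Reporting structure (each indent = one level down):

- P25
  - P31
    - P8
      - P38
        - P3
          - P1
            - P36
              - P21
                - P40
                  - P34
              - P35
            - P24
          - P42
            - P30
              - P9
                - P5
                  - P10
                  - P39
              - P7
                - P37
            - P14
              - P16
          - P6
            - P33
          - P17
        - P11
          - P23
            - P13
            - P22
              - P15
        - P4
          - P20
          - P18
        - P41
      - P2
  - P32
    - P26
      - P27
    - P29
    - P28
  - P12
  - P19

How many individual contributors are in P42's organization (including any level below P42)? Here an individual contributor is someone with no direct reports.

The people in P42's organization with no one reporting to them are P16, P37, P39, P10. That is 4.

4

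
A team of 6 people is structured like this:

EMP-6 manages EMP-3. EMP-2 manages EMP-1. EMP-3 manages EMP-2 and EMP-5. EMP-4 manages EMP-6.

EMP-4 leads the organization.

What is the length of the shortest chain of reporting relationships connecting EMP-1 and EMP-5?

3

EMP-1 is 2 levels below EMP-3, and EMP-5 is 1 level below EMP-3 (their lowest common manager). The shortest path runs up from EMP-1 to EMP-3 and back down to EMP-5: 2 + 1 = 3 links.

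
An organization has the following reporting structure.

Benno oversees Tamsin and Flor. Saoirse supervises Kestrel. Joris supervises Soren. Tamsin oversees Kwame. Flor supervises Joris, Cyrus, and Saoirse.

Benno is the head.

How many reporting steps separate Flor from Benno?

1

Chain from Flor up to Benno: Flor → Benno. That is 1 step up, so Flor is 1 level below Benno.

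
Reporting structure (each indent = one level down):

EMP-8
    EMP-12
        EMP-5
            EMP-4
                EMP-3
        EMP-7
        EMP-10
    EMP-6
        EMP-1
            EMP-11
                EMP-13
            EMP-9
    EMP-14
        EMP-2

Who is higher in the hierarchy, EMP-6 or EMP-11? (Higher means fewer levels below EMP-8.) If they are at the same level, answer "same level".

EMP-6 is 1 level below EMP-8; EMP-11 is 3. EMP-6 is higher.

EMP-6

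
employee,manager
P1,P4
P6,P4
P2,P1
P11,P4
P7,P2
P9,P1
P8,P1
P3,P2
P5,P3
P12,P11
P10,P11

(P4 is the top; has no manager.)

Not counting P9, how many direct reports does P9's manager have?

P9 reports to P1. P1's other direct reports are P2, P8 — 2 peers.

2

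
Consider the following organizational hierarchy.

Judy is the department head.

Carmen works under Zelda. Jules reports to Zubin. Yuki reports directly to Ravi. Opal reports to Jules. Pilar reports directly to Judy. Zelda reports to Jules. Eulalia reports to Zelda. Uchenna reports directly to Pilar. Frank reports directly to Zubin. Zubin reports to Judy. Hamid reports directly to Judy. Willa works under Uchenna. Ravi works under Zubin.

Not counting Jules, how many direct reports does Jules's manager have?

Jules reports to Zubin. Zubin's other direct reports are Ravi, Frank — 2 peers.

2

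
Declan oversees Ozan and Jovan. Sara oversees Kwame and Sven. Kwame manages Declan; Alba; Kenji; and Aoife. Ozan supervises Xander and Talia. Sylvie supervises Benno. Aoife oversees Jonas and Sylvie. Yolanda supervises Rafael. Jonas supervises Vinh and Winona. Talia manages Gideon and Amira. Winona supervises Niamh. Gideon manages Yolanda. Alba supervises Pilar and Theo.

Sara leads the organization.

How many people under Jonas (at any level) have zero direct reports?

2

The people in Jonas's organization with no one reporting to them are Vinh, Niamh. That is 2.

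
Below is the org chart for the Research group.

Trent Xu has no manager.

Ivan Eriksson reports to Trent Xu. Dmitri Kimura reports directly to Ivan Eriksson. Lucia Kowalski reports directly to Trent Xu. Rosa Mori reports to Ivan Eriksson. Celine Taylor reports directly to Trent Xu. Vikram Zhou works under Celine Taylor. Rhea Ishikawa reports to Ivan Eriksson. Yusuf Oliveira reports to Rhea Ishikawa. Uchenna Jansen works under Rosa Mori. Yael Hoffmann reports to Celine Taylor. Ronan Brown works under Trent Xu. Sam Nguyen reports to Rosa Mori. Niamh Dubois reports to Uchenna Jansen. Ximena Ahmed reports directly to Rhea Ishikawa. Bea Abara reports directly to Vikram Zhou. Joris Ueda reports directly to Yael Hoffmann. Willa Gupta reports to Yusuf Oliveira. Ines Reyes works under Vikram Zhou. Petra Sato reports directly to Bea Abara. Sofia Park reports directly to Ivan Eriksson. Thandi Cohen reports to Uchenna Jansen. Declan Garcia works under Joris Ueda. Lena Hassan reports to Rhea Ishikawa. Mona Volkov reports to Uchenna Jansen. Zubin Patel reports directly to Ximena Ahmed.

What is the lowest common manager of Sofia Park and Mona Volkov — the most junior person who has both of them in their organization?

Ivan Eriksson

Sofia Park's chain of managers is Ivan Eriksson, Trent Xu. Mona Volkov's chain of managers is Uchenna Jansen, Rosa Mori, Ivan Eriksson, Trent Xu. The first manager that appears in both chains is Ivan Eriksson.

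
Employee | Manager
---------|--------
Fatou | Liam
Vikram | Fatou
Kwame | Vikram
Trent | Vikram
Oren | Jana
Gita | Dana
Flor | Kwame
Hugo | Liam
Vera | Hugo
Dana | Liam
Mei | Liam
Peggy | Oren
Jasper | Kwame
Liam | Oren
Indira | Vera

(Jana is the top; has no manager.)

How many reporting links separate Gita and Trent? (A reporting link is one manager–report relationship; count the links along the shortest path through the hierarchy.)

Gita is 2 levels below Liam, and Trent is 3 levels below Liam (their lowest common manager). The shortest path runs up from Gita to Liam and back down to Trent: 2 + 3 = 5 links.

5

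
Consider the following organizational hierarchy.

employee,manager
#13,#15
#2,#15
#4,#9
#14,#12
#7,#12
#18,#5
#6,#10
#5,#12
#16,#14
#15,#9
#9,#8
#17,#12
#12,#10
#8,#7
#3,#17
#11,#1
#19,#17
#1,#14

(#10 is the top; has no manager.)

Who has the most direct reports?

Direct-report counts: #10 has 2; #12 has 4; #17 has 2; #5 has 1; #14 has 2; #1 has 1; #7 has 1; #8 has 1; #9 has 2; #15 has 2. The largest is 4, held by #12.

#12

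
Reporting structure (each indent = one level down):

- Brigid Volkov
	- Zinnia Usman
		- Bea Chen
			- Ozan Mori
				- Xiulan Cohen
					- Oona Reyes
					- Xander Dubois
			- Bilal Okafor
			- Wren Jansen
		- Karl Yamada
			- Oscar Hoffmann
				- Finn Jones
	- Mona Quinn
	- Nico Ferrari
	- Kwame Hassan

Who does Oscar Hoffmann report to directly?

Karl Yamada

Oscar Hoffmann reports directly to Karl Yamada.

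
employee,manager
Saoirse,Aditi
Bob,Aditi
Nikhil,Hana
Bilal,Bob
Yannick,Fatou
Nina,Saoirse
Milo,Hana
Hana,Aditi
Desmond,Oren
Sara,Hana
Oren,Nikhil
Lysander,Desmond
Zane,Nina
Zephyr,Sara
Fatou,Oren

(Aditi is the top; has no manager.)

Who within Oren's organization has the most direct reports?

Direct-report counts within Oren's organization: Oren has 2; Desmond has 1; Fatou has 1. The largest is 2, held by Oren.

Oren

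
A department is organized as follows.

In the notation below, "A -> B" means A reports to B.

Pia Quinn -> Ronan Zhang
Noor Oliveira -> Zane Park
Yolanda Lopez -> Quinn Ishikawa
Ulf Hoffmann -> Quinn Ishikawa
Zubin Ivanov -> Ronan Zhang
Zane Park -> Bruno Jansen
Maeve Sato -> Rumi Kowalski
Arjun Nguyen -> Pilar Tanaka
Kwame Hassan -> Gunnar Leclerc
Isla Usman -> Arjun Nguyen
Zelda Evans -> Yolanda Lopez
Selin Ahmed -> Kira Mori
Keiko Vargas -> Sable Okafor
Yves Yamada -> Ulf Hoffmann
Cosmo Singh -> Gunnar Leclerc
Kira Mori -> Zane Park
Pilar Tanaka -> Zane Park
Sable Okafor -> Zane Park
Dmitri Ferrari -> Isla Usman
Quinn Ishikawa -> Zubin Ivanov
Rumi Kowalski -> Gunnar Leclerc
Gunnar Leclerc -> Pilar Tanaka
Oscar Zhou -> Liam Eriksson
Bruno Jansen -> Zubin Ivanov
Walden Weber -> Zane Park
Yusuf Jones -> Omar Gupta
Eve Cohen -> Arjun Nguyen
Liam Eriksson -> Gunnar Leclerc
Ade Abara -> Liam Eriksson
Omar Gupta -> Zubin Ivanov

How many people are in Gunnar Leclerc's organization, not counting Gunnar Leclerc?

Gunnar Leclerc directly manages Rumi Kowalski, Liam Eriksson, Kwame Hassan, Cosmo Singh. Under Rumi Kowalski: Maeve Sato (1). Under Liam Eriksson: Ade Abara, Oscar Zhou (2). Kwame Hassan has no reports. Cosmo Singh has no reports. So Gunnar Leclerc's organization is 4 direct reports plus everyone under them: 2 + 3 + 1 + 1 = 7.

7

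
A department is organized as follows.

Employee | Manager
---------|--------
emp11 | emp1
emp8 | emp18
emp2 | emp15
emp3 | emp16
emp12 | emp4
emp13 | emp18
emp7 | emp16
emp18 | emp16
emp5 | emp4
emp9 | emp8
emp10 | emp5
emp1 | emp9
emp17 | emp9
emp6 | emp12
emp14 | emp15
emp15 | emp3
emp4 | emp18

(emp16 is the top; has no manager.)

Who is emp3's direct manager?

emp16

emp3 reports directly to emp16.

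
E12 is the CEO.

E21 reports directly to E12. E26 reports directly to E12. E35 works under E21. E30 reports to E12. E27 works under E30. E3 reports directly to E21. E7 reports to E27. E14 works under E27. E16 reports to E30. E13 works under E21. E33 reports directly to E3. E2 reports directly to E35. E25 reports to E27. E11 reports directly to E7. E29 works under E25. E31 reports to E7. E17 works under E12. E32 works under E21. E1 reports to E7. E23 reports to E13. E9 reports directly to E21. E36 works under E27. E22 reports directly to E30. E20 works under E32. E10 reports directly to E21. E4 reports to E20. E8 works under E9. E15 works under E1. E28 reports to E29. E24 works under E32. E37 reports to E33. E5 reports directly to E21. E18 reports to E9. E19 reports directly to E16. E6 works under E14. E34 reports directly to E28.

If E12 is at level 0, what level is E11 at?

4

Chain from E11 up to E12: E11 → E7 → E27 → E30 → E12. That is 4 steps up, so E11 is 4 levels below E12.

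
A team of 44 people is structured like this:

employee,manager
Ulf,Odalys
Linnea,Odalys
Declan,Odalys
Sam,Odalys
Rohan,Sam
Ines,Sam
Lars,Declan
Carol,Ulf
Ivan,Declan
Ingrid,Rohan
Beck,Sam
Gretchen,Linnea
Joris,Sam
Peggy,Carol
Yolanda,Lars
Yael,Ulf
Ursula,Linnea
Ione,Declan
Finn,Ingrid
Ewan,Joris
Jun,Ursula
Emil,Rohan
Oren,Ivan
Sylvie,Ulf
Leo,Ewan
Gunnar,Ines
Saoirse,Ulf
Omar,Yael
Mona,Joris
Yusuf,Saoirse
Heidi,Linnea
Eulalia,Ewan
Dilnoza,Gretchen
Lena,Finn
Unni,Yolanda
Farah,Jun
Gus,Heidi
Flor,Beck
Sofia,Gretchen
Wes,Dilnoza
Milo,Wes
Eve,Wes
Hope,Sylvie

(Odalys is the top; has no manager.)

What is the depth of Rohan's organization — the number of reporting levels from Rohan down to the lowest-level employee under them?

The longest chain under Rohan runs Rohan → Ingrid → Finn → Lena, which is 3 levels below Rohan.

3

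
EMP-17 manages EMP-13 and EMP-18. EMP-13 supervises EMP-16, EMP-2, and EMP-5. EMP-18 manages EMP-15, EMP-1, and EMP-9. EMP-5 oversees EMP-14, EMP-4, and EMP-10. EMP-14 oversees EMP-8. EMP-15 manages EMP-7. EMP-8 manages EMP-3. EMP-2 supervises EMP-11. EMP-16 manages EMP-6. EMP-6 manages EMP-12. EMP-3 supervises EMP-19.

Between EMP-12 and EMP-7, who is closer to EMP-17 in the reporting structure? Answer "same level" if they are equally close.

EMP-7

EMP-12 is 4 levels below EMP-17; EMP-7 is 3. EMP-7 is higher.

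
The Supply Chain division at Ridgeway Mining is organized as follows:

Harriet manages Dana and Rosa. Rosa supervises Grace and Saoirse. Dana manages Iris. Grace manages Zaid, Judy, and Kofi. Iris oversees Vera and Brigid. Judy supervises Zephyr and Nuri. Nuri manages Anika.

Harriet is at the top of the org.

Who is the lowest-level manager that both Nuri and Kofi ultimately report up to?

Nuri's chain of managers is Judy, Grace, Rosa, Harriet. Kofi's chain of managers is Grace, Rosa, Harriet. The first manager that appears in both chains is Grace.

Grace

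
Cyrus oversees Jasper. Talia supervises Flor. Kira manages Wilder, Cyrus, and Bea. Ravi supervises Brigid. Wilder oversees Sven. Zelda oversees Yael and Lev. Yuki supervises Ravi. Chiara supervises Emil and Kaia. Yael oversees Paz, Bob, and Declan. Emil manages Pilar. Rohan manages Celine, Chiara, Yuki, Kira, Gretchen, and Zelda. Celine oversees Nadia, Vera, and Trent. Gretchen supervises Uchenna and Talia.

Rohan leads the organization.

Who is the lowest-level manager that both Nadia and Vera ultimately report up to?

Celine

Nadia's chain of managers is Celine, Rohan. Vera's chain of managers is Celine, Rohan. The first manager that appears in both chains is Celine.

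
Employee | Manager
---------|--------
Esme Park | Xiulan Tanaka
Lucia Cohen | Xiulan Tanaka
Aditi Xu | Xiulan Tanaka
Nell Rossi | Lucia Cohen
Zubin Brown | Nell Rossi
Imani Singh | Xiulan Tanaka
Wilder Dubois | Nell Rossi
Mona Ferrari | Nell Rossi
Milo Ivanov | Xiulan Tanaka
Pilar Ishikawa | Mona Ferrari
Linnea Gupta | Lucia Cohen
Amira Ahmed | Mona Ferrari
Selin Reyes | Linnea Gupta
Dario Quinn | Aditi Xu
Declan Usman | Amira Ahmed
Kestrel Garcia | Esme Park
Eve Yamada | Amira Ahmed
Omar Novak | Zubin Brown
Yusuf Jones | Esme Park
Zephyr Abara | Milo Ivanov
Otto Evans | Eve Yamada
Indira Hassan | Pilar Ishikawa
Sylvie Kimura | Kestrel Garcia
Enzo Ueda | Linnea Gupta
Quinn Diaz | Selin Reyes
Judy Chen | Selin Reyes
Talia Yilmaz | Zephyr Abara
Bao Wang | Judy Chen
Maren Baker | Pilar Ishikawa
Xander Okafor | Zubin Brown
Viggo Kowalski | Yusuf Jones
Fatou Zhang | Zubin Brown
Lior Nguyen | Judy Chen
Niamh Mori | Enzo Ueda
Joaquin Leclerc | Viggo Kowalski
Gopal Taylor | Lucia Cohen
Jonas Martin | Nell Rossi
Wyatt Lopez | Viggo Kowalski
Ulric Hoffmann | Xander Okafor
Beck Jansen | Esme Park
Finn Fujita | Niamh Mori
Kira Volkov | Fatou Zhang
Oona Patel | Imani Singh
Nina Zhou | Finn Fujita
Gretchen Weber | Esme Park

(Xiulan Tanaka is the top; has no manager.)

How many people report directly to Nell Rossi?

Nell Rossi directly manages Zubin Brown, Wilder Dubois, Mona Ferrari, Jonas Martin. That is 4 direct reports.

4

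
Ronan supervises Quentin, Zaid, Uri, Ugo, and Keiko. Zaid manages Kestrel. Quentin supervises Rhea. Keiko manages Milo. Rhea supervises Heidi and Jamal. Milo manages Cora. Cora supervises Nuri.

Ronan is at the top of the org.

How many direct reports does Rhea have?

2

Rhea directly manages Heidi, Jamal. That is 2 direct reports.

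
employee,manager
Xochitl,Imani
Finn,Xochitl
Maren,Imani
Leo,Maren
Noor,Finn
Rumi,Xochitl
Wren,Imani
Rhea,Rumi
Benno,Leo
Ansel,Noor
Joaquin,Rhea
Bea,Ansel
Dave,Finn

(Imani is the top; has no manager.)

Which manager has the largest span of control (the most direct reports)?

Imani

Direct-report counts: Imani has 3; Maren has 1; Leo has 1; Xochitl has 2; Rumi has 1; Rhea has 1; Finn has 2; Noor has 1; Ansel has 1. The largest is 3, held by Imani.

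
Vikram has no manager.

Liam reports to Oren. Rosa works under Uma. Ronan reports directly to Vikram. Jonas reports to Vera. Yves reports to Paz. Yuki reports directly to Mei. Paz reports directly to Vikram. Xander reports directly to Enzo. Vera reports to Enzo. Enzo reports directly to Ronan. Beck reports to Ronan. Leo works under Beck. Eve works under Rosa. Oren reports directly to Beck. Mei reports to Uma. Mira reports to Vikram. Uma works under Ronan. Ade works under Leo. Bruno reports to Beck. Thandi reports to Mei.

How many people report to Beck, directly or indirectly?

Beck directly manages Leo, Oren, Bruno. Under Leo: Ade (1). Under Oren: Liam (1). Bruno has no reports. So Beck's organization is 3 direct reports plus everyone under them: 2 + 2 + 1 = 5.

5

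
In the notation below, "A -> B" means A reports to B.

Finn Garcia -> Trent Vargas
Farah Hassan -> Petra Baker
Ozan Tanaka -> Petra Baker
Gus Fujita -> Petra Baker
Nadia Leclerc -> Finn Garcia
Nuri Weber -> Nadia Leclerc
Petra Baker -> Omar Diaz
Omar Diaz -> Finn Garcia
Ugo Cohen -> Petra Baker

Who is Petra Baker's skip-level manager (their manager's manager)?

Finn Garcia

Petra Baker reports to Omar Diaz, and Omar Diaz reports to Finn Garcia. So Petra Baker's skip-level manager is Finn Garcia.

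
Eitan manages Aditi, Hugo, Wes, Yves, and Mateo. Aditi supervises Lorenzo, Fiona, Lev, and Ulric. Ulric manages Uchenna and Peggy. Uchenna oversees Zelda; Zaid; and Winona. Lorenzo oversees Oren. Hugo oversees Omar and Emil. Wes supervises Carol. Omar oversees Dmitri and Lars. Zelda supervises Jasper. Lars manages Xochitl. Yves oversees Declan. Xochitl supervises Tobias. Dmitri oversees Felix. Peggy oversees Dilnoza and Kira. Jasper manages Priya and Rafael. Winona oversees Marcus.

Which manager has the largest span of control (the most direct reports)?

Eitan

Direct-report counts: Eitan has 5; Yves has 1; Wes has 1; Hugo has 2; Omar has 2; Dmitri has 1; Lars has 1; Xochitl has 1; Aditi has 4; Lorenzo has 1; Ulric has 2; Peggy has 2; Uchenna has 3; Winona has 1; Zelda has 1; Jasper has 2. The largest is 5, held by Eitan.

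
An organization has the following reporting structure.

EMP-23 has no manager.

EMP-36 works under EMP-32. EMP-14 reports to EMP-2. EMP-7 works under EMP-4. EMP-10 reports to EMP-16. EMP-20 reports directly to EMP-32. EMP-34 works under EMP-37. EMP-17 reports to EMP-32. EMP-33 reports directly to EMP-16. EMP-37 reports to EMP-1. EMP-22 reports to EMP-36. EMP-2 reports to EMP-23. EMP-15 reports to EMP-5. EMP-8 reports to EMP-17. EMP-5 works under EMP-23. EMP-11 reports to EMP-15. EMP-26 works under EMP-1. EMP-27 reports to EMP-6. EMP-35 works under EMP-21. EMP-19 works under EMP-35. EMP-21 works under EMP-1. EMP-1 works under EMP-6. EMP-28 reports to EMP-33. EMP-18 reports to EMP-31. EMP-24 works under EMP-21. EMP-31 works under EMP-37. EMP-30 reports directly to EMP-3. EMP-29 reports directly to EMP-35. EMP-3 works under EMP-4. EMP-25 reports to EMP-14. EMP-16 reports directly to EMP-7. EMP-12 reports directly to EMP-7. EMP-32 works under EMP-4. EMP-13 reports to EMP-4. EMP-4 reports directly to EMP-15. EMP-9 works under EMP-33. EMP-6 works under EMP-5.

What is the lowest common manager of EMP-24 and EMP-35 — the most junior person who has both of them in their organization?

EMP-21

EMP-24's chain of managers is EMP-21, EMP-1, EMP-6, EMP-5, EMP-23. EMP-35's chain of managers is EMP-21, EMP-1, EMP-6, EMP-5, EMP-23. The first manager that appears in both chains is EMP-21.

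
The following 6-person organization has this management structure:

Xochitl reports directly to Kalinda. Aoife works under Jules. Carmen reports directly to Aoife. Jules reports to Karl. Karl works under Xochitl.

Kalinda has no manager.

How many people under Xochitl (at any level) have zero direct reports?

1

The only person in Xochitl's organization with no one reporting to them is Carmen. That is 1.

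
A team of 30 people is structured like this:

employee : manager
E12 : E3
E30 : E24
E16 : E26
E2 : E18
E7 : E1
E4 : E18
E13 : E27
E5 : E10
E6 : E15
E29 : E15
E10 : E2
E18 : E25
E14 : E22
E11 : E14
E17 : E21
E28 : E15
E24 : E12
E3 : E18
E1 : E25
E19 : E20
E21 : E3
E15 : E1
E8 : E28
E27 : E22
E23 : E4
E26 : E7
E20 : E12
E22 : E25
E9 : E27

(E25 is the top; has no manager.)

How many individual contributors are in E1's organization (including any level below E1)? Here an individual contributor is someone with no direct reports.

4

The people in E1's organization with no one reporting to them are E6, E29, E8, E16. That is 4.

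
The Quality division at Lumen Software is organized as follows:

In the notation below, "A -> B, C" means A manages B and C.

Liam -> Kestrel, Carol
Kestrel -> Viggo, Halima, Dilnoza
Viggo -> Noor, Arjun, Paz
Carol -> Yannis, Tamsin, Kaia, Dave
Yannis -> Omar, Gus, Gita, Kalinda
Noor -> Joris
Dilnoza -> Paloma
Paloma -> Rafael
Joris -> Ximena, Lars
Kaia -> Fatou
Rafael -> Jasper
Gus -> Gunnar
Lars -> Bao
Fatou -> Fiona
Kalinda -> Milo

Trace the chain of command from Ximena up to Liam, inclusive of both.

Ximena -> Joris -> Noor -> Viggo -> Kestrel -> Liam

Ximena reports to Joris. Joris reports to Noor. Noor reports to Viggo. Viggo reports to Kestrel. Kestrel reports to Liam. Liam is at the top.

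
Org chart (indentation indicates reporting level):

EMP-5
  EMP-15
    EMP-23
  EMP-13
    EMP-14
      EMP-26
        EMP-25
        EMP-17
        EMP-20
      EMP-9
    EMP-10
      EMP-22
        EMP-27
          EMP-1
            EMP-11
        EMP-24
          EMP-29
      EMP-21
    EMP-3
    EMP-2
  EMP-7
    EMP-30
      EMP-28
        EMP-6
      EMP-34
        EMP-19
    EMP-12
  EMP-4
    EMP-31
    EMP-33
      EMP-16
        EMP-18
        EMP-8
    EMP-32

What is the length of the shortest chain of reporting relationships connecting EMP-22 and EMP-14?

EMP-22 is 2 levels below EMP-13, and EMP-14 is 1 level below EMP-13 (their lowest common manager). The shortest path runs up from EMP-22 to EMP-13 and back down to EMP-14: 2 + 1 = 3 links.

3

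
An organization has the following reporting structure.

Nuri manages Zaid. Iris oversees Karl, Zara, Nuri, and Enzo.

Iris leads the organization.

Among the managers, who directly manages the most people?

Direct-report counts: Iris has 4; Nuri has 1. The largest is 4, held by Iris.

Iris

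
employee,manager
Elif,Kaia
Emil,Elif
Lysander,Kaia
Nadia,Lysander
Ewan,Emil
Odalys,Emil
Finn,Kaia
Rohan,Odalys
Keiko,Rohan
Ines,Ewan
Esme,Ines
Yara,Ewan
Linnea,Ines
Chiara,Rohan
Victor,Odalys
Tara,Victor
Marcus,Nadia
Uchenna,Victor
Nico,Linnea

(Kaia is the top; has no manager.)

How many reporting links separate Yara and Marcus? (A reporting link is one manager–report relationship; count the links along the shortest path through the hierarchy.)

Yara is 4 levels below Kaia, and Marcus is 3 levels below Kaia (their lowest common manager). The shortest path runs up from Yara to Kaia and back down to Marcus: 4 + 3 = 7 links.

7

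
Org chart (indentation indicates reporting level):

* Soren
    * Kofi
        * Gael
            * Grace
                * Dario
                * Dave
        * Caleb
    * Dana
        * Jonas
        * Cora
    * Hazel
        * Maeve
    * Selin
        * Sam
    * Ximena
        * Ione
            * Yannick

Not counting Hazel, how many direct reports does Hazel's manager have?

4

Hazel reports to Soren. Soren's other direct reports are Kofi, Dana, Selin, Ximena — 4 peers.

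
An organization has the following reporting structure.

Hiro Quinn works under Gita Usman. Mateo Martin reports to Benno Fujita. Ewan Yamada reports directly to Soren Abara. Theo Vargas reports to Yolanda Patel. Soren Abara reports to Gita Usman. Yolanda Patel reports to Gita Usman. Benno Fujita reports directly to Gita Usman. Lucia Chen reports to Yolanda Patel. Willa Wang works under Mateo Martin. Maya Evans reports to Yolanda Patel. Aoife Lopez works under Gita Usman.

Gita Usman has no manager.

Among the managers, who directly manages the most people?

Direct-report counts: Gita Usman has 5; Benno Fujita has 1; Mateo Martin has 1; Soren Abara has 1; Yolanda Patel has 3. The largest is 5, held by Gita Usman.

Gita Usman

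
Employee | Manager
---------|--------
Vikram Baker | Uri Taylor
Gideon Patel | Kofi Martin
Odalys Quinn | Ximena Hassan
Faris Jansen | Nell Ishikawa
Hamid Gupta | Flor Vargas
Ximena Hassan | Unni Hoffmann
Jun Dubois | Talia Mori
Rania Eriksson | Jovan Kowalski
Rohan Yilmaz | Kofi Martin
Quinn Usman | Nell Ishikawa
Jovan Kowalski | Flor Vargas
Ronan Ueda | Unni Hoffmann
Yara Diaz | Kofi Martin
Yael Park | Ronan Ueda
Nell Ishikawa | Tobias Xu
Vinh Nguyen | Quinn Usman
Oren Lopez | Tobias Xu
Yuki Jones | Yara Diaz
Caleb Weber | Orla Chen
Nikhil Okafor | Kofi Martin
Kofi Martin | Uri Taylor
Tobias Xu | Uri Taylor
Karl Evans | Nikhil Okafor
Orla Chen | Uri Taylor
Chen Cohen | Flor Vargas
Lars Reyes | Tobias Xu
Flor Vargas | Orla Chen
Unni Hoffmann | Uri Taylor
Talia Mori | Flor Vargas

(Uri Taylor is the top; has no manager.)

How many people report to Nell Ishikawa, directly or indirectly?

Nell Ishikawa directly manages Quinn Usman, Faris Jansen. Under Quinn Usman: Vinh Nguyen (1). Faris Jansen has no reports. So Nell Ishikawa's organization is 2 direct reports plus everyone under them: 2 + 1 = 3.

3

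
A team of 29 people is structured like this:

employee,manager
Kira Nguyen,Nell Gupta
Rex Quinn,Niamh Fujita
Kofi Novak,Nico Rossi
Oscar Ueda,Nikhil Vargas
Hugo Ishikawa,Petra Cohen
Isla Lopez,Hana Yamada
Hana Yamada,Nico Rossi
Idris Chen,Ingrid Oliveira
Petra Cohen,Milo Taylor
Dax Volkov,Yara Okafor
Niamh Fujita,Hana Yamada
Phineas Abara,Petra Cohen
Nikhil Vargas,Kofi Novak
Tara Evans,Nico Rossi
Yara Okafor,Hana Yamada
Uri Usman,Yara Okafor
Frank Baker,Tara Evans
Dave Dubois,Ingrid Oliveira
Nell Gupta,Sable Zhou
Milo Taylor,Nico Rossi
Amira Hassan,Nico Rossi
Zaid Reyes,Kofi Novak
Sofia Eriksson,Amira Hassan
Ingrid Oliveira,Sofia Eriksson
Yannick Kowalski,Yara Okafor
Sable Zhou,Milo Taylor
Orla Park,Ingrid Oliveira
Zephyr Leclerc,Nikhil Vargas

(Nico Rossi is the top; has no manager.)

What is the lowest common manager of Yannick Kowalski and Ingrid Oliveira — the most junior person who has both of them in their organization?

Yannick Kowalski's chain of managers is Yara Okafor, Hana Yamada, Nico Rossi. Ingrid Oliveira's chain of managers is Sofia Eriksson, Amira Hassan, Nico Rossi. The first manager that appears in both chains is Nico Rossi.

Nico Rossi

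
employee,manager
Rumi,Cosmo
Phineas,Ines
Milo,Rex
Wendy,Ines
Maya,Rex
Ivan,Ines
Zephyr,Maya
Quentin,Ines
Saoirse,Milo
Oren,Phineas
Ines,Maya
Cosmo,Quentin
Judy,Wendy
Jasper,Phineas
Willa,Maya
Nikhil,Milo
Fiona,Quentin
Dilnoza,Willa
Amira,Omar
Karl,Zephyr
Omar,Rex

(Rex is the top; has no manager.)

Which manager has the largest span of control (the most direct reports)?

Ines

Direct-report counts: Rex has 3; Milo has 2; Maya has 3; Zephyr has 1; Willa has 1; Ines has 4; Wendy has 1; Phineas has 2; Quentin has 2; Cosmo has 1; Omar has 1. The largest is 4, held by Ines.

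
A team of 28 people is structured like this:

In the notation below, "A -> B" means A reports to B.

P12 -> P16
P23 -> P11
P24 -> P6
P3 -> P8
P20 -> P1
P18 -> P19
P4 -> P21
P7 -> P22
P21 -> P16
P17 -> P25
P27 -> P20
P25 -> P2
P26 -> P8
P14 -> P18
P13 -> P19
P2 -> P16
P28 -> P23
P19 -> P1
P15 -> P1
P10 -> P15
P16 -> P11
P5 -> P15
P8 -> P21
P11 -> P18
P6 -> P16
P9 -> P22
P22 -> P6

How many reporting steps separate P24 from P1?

Chain from P24 up to P1: P24 → P6 → P16 → P11 → P18 → P19 → P1. That is 6 steps up, so P24 is 6 levels below P1.

6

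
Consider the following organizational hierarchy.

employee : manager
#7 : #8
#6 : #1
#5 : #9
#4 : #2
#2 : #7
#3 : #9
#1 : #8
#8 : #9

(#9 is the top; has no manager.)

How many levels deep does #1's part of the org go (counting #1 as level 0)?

The longest chain under #1 runs #1 → #6, which is 1 level below #1.

1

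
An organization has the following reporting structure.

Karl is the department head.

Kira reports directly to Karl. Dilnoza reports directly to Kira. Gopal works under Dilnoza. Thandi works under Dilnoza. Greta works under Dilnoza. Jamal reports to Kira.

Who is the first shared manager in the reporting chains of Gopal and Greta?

Dilnoza

Gopal's chain of managers is Dilnoza, Kira, Karl. Greta's chain of managers is Dilnoza, Kira, Karl. The first manager that appears in both chains is Dilnoza.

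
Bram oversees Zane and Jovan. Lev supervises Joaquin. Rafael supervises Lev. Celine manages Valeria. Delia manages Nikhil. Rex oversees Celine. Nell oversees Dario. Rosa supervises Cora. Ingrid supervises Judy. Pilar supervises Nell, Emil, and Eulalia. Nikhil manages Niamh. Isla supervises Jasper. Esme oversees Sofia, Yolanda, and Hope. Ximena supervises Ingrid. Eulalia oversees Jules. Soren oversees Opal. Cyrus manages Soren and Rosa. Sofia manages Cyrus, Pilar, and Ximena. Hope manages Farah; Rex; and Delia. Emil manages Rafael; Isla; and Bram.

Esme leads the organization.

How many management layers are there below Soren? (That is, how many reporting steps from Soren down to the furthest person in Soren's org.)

The longest chain under Soren runs Soren → Opal, which is 1 level below Soren.

1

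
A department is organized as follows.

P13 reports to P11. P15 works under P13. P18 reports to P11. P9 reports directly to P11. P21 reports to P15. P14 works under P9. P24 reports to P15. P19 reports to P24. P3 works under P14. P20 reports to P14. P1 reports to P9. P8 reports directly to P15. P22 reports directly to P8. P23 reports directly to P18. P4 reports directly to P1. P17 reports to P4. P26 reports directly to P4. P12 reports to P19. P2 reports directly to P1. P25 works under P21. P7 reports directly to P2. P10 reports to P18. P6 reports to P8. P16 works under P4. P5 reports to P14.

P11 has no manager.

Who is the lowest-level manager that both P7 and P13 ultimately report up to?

P11

P7's chain of managers is P2, P1, P9, P11. P13's chain of managers is P11. The first manager that appears in both chains is P11.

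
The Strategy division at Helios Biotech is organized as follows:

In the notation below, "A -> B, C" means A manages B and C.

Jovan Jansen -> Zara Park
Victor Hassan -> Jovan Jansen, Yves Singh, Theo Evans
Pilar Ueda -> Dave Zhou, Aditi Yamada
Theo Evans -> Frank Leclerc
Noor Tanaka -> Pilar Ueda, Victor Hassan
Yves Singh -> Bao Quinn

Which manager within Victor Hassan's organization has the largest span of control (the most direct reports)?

Direct-report counts within Victor Hassan's organization: Victor Hassan has 3; Theo Evans has 1; Yves Singh has 1; Jovan Jansen has 1. The largest is 3, held by Victor Hassan.

Victor Hassan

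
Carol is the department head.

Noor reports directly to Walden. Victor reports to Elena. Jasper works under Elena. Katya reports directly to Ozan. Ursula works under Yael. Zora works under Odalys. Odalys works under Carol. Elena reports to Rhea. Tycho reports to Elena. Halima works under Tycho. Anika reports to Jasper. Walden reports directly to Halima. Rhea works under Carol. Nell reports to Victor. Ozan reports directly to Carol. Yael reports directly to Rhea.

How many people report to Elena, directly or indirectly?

8

Elena directly manages Victor, Jasper, Tycho. Under Victor: Nell (1). Under Jasper: Anika (1). Under Tycho: Halima, Walden, Noor (3). So Elena's organization is 3 direct reports plus everyone under them: 2 + 2 + 4 = 8.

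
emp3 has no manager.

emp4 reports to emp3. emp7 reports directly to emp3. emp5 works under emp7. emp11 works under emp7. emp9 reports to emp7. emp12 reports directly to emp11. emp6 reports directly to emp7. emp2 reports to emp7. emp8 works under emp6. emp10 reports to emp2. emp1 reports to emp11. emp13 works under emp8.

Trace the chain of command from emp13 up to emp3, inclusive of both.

emp13 reports to emp8. emp8 reports to emp6. emp6 reports to emp7. emp7 reports to emp3. emp3 is at the top.

emp13 -> emp8 -> emp6 -> emp7 -> emp3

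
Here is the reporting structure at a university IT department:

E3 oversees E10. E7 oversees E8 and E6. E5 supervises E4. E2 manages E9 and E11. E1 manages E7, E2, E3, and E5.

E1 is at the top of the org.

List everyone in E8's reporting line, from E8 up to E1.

E8 -> E7 -> E1

E8 reports to E7. E7 reports to E1. E1 is at the top.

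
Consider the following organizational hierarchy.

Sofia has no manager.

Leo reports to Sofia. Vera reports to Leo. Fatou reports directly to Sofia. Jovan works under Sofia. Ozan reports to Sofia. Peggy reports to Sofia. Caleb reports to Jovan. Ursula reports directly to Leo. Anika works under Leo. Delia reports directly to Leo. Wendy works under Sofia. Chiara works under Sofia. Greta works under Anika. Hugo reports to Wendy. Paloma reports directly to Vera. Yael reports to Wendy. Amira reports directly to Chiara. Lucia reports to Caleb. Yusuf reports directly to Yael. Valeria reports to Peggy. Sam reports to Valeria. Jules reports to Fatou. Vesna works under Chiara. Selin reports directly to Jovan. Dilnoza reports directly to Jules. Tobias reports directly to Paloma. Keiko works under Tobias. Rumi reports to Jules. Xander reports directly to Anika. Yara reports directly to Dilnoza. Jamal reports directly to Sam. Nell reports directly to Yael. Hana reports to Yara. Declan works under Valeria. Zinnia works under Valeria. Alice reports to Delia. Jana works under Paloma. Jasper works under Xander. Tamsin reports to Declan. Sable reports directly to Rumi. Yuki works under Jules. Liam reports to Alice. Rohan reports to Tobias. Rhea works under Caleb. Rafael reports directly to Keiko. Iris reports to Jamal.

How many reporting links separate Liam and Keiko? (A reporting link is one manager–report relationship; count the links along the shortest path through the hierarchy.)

7

Liam is 3 levels below Leo, and Keiko is 4 levels below Leo (their lowest common manager). The shortest path runs up from Liam to Leo and back down to Keiko: 3 + 4 = 7 links.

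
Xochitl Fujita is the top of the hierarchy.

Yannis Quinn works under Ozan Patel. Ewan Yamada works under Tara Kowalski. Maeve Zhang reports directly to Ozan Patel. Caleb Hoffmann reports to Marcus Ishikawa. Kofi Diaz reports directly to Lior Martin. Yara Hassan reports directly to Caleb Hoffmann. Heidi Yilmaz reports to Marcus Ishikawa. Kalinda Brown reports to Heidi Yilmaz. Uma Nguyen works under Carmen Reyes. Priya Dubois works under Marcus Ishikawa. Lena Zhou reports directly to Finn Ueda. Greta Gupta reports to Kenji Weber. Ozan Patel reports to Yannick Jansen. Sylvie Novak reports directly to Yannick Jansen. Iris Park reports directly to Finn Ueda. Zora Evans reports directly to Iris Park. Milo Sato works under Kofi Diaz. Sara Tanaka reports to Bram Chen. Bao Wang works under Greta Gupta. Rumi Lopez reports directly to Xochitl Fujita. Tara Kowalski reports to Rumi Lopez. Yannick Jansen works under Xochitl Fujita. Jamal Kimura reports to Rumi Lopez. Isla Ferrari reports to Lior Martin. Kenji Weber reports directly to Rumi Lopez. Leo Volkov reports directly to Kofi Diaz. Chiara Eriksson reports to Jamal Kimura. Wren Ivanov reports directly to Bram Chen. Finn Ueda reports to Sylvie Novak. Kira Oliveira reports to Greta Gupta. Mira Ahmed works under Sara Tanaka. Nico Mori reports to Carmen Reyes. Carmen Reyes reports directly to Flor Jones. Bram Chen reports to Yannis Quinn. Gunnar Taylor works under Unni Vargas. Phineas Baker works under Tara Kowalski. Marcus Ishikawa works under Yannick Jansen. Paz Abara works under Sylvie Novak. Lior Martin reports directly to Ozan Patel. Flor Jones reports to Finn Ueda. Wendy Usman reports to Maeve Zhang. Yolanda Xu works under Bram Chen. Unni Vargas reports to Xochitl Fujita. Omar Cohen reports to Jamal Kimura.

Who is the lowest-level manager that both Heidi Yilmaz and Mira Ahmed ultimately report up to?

Heidi Yilmaz's chain of managers is Marcus Ishikawa, Yannick Jansen, Xochitl Fujita. Mira Ahmed's chain of managers is Sara Tanaka, Bram Chen, Yannis Quinn, Ozan Patel, Yannick Jansen, Xochitl Fujita. The first manager that appears in both chains is Yannick Jansen.

Yannick Jansen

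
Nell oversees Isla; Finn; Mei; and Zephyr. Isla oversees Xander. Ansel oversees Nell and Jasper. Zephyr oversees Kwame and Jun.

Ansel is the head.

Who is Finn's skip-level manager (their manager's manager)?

Ansel

Finn reports to Nell, and Nell reports to Ansel. So Finn's skip-level manager is Ansel.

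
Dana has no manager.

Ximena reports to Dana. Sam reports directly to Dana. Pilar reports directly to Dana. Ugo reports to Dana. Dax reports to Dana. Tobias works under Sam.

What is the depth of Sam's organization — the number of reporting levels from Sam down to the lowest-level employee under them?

1

The longest chain under Sam runs Sam → Tobias, which is 1 level below Sam.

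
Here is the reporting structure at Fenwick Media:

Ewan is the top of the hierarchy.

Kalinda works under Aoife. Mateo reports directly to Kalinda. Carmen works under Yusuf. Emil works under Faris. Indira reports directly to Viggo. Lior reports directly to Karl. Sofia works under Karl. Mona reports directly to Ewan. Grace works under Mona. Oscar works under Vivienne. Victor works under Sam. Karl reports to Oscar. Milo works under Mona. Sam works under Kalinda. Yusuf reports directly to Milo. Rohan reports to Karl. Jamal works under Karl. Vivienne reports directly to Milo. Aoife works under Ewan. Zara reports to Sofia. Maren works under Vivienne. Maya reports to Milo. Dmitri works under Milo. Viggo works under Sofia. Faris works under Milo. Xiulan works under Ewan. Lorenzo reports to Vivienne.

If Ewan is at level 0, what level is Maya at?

3

Chain from Maya up to Ewan: Maya → Milo → Mona → Ewan. That is 3 steps up, so Maya is 3 levels below Ewan.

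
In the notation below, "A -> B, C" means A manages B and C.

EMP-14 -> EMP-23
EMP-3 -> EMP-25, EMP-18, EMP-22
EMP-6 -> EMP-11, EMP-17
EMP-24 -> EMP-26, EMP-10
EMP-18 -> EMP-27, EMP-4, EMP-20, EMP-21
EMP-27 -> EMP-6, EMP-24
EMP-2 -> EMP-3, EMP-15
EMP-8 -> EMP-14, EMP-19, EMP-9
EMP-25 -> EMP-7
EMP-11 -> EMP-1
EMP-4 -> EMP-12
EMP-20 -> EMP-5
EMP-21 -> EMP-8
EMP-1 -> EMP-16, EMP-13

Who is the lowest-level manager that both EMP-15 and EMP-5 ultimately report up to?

EMP-15's chain of managers is EMP-2. EMP-5's chain of managers is EMP-20, EMP-18, EMP-3, EMP-2. The first manager that appears in both chains is EMP-2.

EMP-2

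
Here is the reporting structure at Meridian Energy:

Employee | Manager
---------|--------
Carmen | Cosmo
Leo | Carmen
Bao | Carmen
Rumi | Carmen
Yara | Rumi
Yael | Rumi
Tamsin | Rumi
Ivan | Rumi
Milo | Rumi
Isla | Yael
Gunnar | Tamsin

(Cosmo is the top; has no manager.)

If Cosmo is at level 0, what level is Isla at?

Chain from Isla up to Cosmo: Isla → Yael → Rumi → Carmen → Cosmo. That is 4 steps up, so Isla is 4 levels below Cosmo.

4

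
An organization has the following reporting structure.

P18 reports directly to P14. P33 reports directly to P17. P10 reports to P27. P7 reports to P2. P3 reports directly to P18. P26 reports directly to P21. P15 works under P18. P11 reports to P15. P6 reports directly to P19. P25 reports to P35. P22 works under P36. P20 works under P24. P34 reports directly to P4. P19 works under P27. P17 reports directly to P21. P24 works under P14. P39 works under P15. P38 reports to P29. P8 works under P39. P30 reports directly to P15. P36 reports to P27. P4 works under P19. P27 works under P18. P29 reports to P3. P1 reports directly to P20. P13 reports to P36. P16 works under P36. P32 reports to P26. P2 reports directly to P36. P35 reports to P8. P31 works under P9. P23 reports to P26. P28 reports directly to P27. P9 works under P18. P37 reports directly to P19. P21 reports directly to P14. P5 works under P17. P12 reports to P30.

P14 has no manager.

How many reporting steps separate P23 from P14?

3

Chain from P23 up to P14: P23 → P26 → P21 → P14. That is 3 steps up, so P23 is 3 levels below P14.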